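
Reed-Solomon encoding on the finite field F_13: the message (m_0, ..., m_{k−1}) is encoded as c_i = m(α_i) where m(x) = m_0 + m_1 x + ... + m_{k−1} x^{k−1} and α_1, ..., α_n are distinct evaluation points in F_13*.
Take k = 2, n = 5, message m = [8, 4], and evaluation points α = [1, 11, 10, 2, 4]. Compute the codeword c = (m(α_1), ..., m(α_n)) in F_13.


c = [12, 0, 9, 3, 11]

Message polynomial: m(x) = 8 + 4·x (mod 13).
For each evaluation point α_i, compute m(α_i) mod 13:
  α_1 = 1: Horner steps 4 → 12, so m(1) = 12.
  α_2 = 11: Horner steps 4 → 0, so m(11) = 0.
  α_3 = 10: Horner steps 4 → 9, so m(10) = 9.
  α_4 = 2: Horner steps 4 → 3, so m(2) = 3.
  α_5 = 4: Horner steps 4 → 11, so m(4) = 11.
Codeword c = [12, 0, 9, 3, 11] ∈ F_13^5.


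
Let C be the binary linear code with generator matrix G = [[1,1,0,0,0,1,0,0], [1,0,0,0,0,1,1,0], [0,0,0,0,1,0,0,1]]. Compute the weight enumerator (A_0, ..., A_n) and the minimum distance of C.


Weight distribution: A_0 = 1, A_2 = 2, A_3 = 2, A_4 = 1, A_5 = 2. Minimum distance d = 2.

Enumerate all 2^3 = 8 messages m ∈ F_2^3.
For each, compute codeword c = mG in F_2^8, then tally its weight.
  m = 000 → c = 00000000, weight = 0.
  m = 100 → c = 11000100, weight = 3.
  m = 010 → c = 10000110, weight = 3.
  m = 110 → c = 01000010, weight = 2.
  m = 001 → c = 00001001, weight = 2.
  m = 101 → c = 11001101, weight = 5.
  m = 011 → c = 10001111, weight = 5.
  m = 111 → c = 01001011, weight = 4.
Tally weights:
  weight 0: 1 codewords.
  weight 2: 2 codewords.
  weight 3: 2 codewords.
  weight 4: 1 codewords.
  weight 5: 2 codewords.
Minimum distance d = smallest w > 0 with A_w > 0 = 2.
Sanity: Σ A_w = 8 = 2^3 = 8 ✓.


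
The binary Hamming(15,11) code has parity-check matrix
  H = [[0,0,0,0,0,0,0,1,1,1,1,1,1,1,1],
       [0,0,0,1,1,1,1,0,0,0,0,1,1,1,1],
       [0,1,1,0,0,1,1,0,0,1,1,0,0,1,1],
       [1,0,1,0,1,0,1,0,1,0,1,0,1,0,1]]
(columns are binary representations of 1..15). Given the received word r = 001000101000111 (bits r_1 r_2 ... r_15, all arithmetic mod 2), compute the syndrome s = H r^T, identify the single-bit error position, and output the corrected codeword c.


s = (0, 0, 0, 1)^T, error position = 1, corrected codeword c = 101000101000111

Compute s = H r^T mod 2 one row at a time:
  s_1 = 0 + 1 + 0 + 0 + 0 + 1 + 1 + 1 = 4 ≡ 0 (mod 2).
  s_2 = 0 + 0 + 0 + 1 + 0 + 1 + 1 + 1 = 4 ≡ 0 (mod 2).
  s_3 = 0 + 1 + 0 + 1 + 0 + 0 + 1 + 1 = 4 ≡ 0 (mod 2).
  s_4 = 0 + 1 + 0 + 1 + 1 + 0 + 1 + 1 = 5 ≡ 1 (mod 2).
s = (0, 0, 0, 1)^T — this equals column 1 of H (binary 0001), so error is at position 1.
Correct: flip bit 1 of r = 001000101000111 to get c = 101000101000111.


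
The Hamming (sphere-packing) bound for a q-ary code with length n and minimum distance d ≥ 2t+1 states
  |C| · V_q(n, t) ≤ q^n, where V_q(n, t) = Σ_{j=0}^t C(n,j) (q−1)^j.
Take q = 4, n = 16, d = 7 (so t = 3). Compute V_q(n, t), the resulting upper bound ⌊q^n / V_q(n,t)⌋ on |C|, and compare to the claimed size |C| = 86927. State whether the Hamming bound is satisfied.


V_q(n, t) = 16249, q^n = 4294967296, Hamming bound = 264321, |C| = 86927 ≤ bound (satisfied).

Step 1: Compute V_q(n, t) = Σ_{j=0}^3 C(n, j) (q−1)^j.
  j = 0: C(16,0)·(3)^0 = 1·1 = 1.
  j = 1: C(16,1)·(3)^1 = 16·3 = 48.
  j = 2: C(16,2)·(3)^2 = 120·9 = 1080.
  j = 3: C(16,3)·(3)^3 = 560·27 = 15120.
  V_q(n, t) = 1 + 48 + 1080 + 15120 = 16249.
Step 2: q^n = 4^16 = 4294967296.
Step 3: Hamming bound ⌊q^n / V_q(n,t)⌋ = ⌊4294967296/16249⌋ = 264321.
Step 4: Compare |C| = 86927 to 264321: satisfied.
The claimed |C| lies below the Hamming bound.


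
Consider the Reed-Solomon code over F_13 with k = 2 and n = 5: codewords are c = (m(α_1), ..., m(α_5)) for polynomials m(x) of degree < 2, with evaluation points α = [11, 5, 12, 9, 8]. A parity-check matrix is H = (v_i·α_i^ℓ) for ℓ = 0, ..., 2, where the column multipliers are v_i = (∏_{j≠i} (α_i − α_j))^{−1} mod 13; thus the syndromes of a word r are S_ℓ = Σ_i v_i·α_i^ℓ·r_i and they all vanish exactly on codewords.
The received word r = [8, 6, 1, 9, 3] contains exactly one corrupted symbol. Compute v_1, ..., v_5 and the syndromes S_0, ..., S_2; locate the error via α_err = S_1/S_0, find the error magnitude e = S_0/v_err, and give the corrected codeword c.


S = (6, 4, 7), error at position 2, error magnitude e = 8, c = [8, 11, 1, 9, 3].

Step 1: column multipliers v_i = (∏_{j≠i}(α_i − α_j))^{−1} mod 13.
  i = 1 (α = 11): (11−5)(11−12)(11−9)(11−8) = 6·(−1)·2·3 = −36 ≡ 3, so v_1 = 3^{−1} = 9 (mod 13).
  i = 2 (α = 5): (5−11)(5−12)(5−9)(5−8) = (−6)·(−7)·(−4)·(−3) = 504 ≡ 10, so v_2 = 10^{−1} = 4 (mod 13).
  i = 3 (α = 12): (12−11)(12−5)(12−9)(12−8) = 1·7·3·4 = 84 ≡ 6, so v_3 = 6^{−1} = 11 (mod 13).
  i = 4 (α = 9): (9−11)(9−5)(9−12)(9−8) = (−2)·4·(−3)·1 = 24 ≡ 11, so v_4 = 11^{−1} = 6 (mod 13).
  i = 5 (α = 8): (8−11)(8−5)(8−12)(8−9) = (−3)·3·(−4)·(−1) = −36 ≡ 3, so v_5 = 3^{−1} = 9 (mod 13).
  v = [9, 4, 11, 6, 9].
Step 2: syndromes of r = [8, 6, 1, 9, 3] (all sums mod 13).
  S_0 = Σ v_i r_i = 9·8 + 4·6 + 11·1 + 6·9 + 9·3 = 188 ≡ 6.
  S_1 = Σ v_i α_i r_i = 9·11·8 + 4·5·6 + 11·12·1 + 6·9·9 + 9·8·3 = 1746 ≡ 4.
  α_i^2 mod 13 = [4, 12, 1, 3, 12].
  S_2 = Σ v_i α_i^2 r_i = 9·4·8 + 4·12·6 + 11·1·1 + 6·3·9 + 9·12·3 = 1073 ≡ 7.
  S = (6, 4, 7) ≠ 0, so r is not a codeword (an error is present).
Step 3: locate the error. For a single error e at position i, S_ℓ = v_i·e·α_i^ℓ, so α_err = S_1/S_0.
  S_0^{−1} = 6^{−1} = 11 (mod 13), so α_err = 4·11 = 44 ≡ 5 = α_2. Error position i = 2.
  Consistency check: S_2/S_1 = 7·10 = 70 ≡ 5 = α_err ✓ (single-error assumption holds).
Step 4: error magnitude e = S_0/v_2 = S_0·∏_{j≠2}(α_2 − α_j) = 6·10 = 60 ≡ 8 (mod 13).
Step 5: correct position 2: c_2 = r_2 − e = 6 − 8 ≡ 11 (mod 13). Hence c = [8, 11, 1, 9, 3].
  Check: interpolating c through the α_i gives m(x) = 7 + 6·x (degree < 2) with m(α_i) = c_i for every i, so c is indeed a codeword.


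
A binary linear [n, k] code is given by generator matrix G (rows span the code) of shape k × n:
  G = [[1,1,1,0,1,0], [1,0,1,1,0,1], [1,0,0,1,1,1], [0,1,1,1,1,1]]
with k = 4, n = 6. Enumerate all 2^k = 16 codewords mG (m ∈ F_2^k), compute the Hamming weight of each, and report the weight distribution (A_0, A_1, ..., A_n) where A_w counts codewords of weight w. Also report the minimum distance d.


Weight distribution: A_0 = 1, A_1 = 2, A_2 = 2, A_3 = 4, A_4 = 5, A_5 = 2. Minimum distance d = 1.

Enumerate all 2^4 = 16 messages m ∈ F_2^4.
For each, compute codeword c = mG in F_2^6, then tally its weight.
  m = 0000 → c = 000000, weight = 0.
  m = 1000 → c = 111010, weight = 4.
  m = 0100 → c = 101101, weight = 4.
  m = 1100 → c = 010111, weight = 4.
  m = 0010 → c = 100111, weight = 4.
  m = 1010 → c = 011101, weight = 4.
  m = 0110 → c = 001010, weight = 2.
  m = 1110 → c = 110000, weight = 2.
  m = 0001 → c = 011111, weight = 5.
  m = 1001 → c = 100101, weight = 3.
  m = 0101 → c = 110010, weight = 3.
  m = 1101 → c = 001000, weight = 1.
  m = 0011 → c = 111000, weight = 3.
  m = 1011 → c = 000010, weight = 1.
  m = 0111 → c = 010101, weight = 3.
  m = 1111 → c = 101111, weight = 5.
Tally weights:
  weight 0: 1 codewords.
  weight 1: 2 codewords.
  weight 2: 2 codewords.
  weight 3: 4 codewords.
  weight 4: 5 codewords.
  weight 5: 2 codewords.
Minimum distance d = smallest w > 0 with A_w > 0 = 1.
Sanity: Σ A_w = 16 = 2^4 = 16 ✓.


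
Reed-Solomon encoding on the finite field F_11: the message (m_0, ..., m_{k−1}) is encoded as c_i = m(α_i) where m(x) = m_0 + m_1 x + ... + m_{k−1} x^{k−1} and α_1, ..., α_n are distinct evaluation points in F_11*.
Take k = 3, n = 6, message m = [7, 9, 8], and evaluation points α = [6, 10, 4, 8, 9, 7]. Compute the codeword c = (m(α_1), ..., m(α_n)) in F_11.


c = [8, 6, 6, 8, 10, 0]

Message polynomial: m(x) = 7 + 9·x + 8·x^2 (mod 11).
For each evaluation point α_i, compute m(α_i) mod 11:
  α_1 = 6: Horner steps 8 → 2 → 8, so m(6) = 8.
  α_2 = 10: Horner steps 8 → 1 → 6, so m(10) = 6.
  α_3 = 4: Horner steps 8 → 8 → 6, so m(4) = 6.
  α_4 = 8: Horner steps 8 → 7 → 8, so m(8) = 8.
  α_5 = 9: Horner steps 8 → 4 → 10, so m(9) = 10.
  α_6 = 7: Horner steps 8 → 10 → 0, so m(7) = 0.
Codeword c = [8, 6, 6, 8, 10, 0] ∈ F_11^6.


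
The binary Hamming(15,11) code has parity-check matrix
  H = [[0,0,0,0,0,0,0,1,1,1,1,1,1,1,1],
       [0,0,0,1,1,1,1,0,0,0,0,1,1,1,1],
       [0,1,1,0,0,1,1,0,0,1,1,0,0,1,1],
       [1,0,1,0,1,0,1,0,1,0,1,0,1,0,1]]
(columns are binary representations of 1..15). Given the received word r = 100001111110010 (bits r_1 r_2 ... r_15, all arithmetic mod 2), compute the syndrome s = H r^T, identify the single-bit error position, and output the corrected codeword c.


s = (1, 1, 1, 0)^T, error position = 14, corrected codeword c = 100001111110000

Compute s = H r^T mod 2 one row at a time:
  s_1 = 1 + 1 + 1 + 1 + 0 + 0 + 1 + 0 = 5 ≡ 1 (mod 2).
  s_2 = 0 + 0 + 1 + 1 + 0 + 0 + 1 + 0 = 3 ≡ 1 (mod 2).
  s_3 = 0 + 0 + 1 + 1 + 1 + 1 + 1 + 0 = 5 ≡ 1 (mod 2).
  s_4 = 1 + 0 + 0 + 1 + 1 + 1 + 0 + 0 = 4 ≡ 0 (mod 2).
s = (1, 1, 1, 0)^T — this equals column 14 of H (binary 1110), so error is at position 14.
Correct: flip bit 14 of r = 100001111110010 to get c = 100001111110000.


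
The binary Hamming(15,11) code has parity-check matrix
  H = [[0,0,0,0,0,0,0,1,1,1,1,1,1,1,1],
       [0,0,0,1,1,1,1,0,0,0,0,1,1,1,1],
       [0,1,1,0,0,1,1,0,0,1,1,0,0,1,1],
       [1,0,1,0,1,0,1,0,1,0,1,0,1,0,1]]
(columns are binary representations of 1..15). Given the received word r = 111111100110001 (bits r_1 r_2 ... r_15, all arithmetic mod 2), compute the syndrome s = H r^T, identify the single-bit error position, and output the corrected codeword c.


s = (1, 1, 1, 0)^T, error position = 14, corrected codeword c = 111111100110011

Compute s = H r^T mod 2 one row at a time:
  s_1 = 0 + 0 + 1 + 1 + 0 + 0 + 0 + 1 = 3 ≡ 1 (mod 2).
  s_2 = 1 + 1 + 1 + 1 + 0 + 0 + 0 + 1 = 5 ≡ 1 (mod 2).
  s_3 = 1 + 1 + 1 + 1 + 1 + 1 + 0 + 1 = 7 ≡ 1 (mod 2).
  s_4 = 1 + 1 + 1 + 1 + 0 + 1 + 0 + 1 = 6 ≡ 0 (mod 2).
s = (1, 1, 1, 0)^T — this equals column 14 of H (binary 1110), so error is at position 14.
Correct: flip bit 14 of r = 111111100110001 to get c = 111111100110011.


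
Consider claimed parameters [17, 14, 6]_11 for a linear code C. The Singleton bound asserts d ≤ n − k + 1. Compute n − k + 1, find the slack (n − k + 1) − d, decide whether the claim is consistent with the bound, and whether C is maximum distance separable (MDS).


Singleton RHS = n − k + 1 = 4, slack = -2, bound violated (no such code; not MDS).

Singleton bound: d ≤ n − k + 1.
Here n = 17, k = 14, so n − k + 1 = 4.
Given d = 6, check d ≤ 4: NO.
Slack = (n − k + 1) − d = -2.
The slack is negative: d = 6 exceeds n − k + 1 = 4 by 2, so the Singleton bound is violated and no linear [17, 14, 6]_11 code can exist. In particular it is not MDS (MDS requires d = n − k + 1 exactly).
Description: the claimed parameters are [17, 14, 6]_11; such a code would be impossible (violates the Singleton bound).


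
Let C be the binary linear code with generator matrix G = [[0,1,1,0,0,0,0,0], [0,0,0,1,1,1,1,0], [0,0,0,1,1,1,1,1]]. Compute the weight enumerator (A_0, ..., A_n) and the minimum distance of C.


Weight distribution: A_0 = 1, A_1 = 1, A_2 = 1, A_3 = 1, A_4 = 1, A_5 = 1, A_6 = 1, A_7 = 1. Minimum distance d = 1.

Enumerate all 2^3 = 8 messages m ∈ F_2^3.
For each, compute codeword c = mG in F_2^8, then tally its weight.
  m = 000 → c = 00000000, weight = 0.
  m = 100 → c = 01100000, weight = 2.
  m = 010 → c = 00011110, weight = 4.
  m = 110 → c = 01111110, weight = 6.
  m = 001 → c = 00011111, weight = 5.
  m = 101 → c = 01111111, weight = 7.
  m = 011 → c = 00000001, weight = 1.
  m = 111 → c = 01100001, weight = 3.
Tally weights:
  weight 0: 1 codewords.
  weight 1: 1 codewords.
  weight 2: 1 codewords.
  weight 3: 1 codewords.
  weight 4: 1 codewords.
  weight 5: 1 codewords.
  weight 6: 1 codewords.
  weight 7: 1 codewords.
Minimum distance d = smallest w > 0 with A_w > 0 = 1.
Sanity: Σ A_w = 8 = 2^3 = 8 ✓.


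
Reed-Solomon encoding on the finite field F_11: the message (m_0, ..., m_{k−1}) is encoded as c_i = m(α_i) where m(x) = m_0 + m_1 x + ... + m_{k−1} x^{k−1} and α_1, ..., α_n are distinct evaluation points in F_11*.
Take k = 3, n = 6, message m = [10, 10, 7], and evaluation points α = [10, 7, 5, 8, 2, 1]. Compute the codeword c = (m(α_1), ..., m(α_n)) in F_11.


c = [7, 5, 4, 10, 3, 5]

Message polynomial: m(x) = 10 + 10·x + 7·x^2 (mod 11).
For each evaluation point α_i, compute m(α_i) mod 11:
  α_1 = 10: Horner steps 7 → 3 → 7, so m(10) = 7.
  α_2 = 7: Horner steps 7 → 4 → 5, so m(7) = 5.
  α_3 = 5: Horner steps 7 → 1 → 4, so m(5) = 4.
  α_4 = 8: Horner steps 7 → 0 → 10, so m(8) = 10.
  α_5 = 2: Horner steps 7 → 2 → 3, so m(2) = 3.
  α_6 = 1: Horner steps 7 → 6 → 5, so m(1) = 5.
Codeword c = [7, 5, 4, 10, 3, 5] ∈ F_11^6.


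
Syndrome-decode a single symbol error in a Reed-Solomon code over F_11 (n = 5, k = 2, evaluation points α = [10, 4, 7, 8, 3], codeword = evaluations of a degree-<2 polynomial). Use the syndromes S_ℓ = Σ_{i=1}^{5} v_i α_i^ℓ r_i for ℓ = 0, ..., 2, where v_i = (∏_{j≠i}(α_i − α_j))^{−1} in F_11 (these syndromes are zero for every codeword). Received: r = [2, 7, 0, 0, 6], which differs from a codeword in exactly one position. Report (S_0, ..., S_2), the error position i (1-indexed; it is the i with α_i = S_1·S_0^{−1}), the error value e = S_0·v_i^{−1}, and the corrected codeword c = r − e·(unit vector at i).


S = (4, 6, 9), error at position 3, error magnitude e = 1, c = [2, 7, 10, 0, 6].

Step 1: column multipliers v_i = (∏_{j≠i}(α_i − α_j))^{−1} mod 11.
  i = 1 (α = 10): (10−4)(10−7)(10−8)(10−3) = 6·3·2·7 = 252 ≡ 10, so v_1 = 10^{−1} = 10 (mod 11).
  i = 2 (α = 4): (4−10)(4−7)(4−8)(4−3) = (−6)·(−3)·(−4)·1 = −72 ≡ 5, so v_2 = 5^{−1} = 9 (mod 11).
  i = 3 (α = 7): (7−10)(7−4)(7−8)(7−3) = (−3)·3·(−1)·4 = 36 ≡ 3, so v_3 = 3^{−1} = 4 (mod 11).
  i = 4 (α = 8): (8−10)(8−4)(8−7)(8−3) = (−2)·4·1·5 = −40 ≡ 4, so v_4 = 4^{−1} = 3 (mod 11).
  i = 5 (α = 3): (3−10)(3−4)(3−7)(3−8) = (−7)·(−1)·(−4)·(−5) = 140 ≡ 8, so v_5 = 8^{−1} = 7 (mod 11).
  v = [10, 9, 4, 3, 7].
Step 2: syndromes of r = [2, 7, 0, 0, 6] (all sums mod 11).
  S_0 = Σ v_i r_i = 10·2 + 9·7 + 4·0 + 3·0 + 7·6 = 125 ≡ 4.
  S_1 = Σ v_i α_i r_i = 10·10·2 + 9·4·7 + 4·7·0 + 3·8·0 + 7·3·6 = 578 ≡ 6.
  α_i^2 mod 11 = [1, 5, 5, 9, 9].
  S_2 = Σ v_i α_i^2 r_i = 10·1·2 + 9·5·7 + 4·5·0 + 3·9·0 + 7·9·6 = 713 ≡ 9.
  S = (4, 6, 9) ≠ 0, so r is not a codeword (an error is present).
Step 3: locate the error. For a single error e at position i, S_ℓ = v_i·e·α_i^ℓ, so α_err = S_1/S_0.
  S_0^{−1} = 4^{−1} = 3 (mod 11), so α_err = 6·3 = 18 ≡ 7 = α_3. Error position i = 3.
  Consistency check: S_2/S_1 = 9·2 = 18 ≡ 7 = α_err ✓ (single-error assumption holds).
Step 4: error magnitude e = S_0/v_3 = S_0·∏_{j≠3}(α_3 − α_j) = 4·3 = 12 ≡ 1 (mod 11).
Step 5: correct position 3: c_3 = r_3 − e = 0 − 1 ≡ 10 (mod 11). Hence c = [2, 7, 10, 0, 6].
  Check: interpolating c through the α_i gives m(x) = 3 + 1·x (degree < 2) with m(α_i) = c_i for every i, so c is indeed a codeword.


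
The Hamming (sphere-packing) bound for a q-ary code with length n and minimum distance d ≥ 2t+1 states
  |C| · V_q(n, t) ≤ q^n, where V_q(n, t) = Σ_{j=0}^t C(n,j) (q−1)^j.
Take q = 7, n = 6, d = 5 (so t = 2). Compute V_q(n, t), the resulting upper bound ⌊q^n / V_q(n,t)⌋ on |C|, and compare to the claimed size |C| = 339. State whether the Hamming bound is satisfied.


V_q(n, t) = 577, q^n = 117649, Hamming bound = 203, |C| = 339 > bound (violated).

Step 1: Compute V_q(n, t) = Σ_{j=0}^2 C(n, j) (q−1)^j.
  j = 0: C(6,0)·(6)^0 = 1·1 = 1.
  j = 1: C(6,1)·(6)^1 = 6·6 = 36.
  j = 2: C(6,2)·(6)^2 = 15·36 = 540.
  V_q(n, t) = 1 + 36 + 540 = 577.
Step 2: q^n = 7^6 = 117649.
Step 3: Hamming bound ⌊q^n / V_q(n,t)⌋ = ⌊117649/577⌋ = 203.
Step 4: Compare |C| = 339 to 203: violated.
The claimed |C| lies above the Hamming bound, so no 7-ary code of length 6 with d ≥ 5 can have 339 codewords.


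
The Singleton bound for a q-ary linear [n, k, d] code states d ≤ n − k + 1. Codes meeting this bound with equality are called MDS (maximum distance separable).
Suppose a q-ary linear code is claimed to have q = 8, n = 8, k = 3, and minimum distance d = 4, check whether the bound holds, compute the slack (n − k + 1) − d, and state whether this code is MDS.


Singleton RHS = n − k + 1 = 6, slack = 2, bound satisfied, not MDS.

Singleton bound: d ≤ n − k + 1.
Here n = 8, k = 3, so n − k + 1 = 6.
Given d = 4, check d ≤ 6: YES.
Slack = (n − k + 1) − d = 2.
The code is NOT MDS (slack = 2 > 0).
Description: the claimed parameters are [8, 3, 4]_8; such a code would be non-MDS.


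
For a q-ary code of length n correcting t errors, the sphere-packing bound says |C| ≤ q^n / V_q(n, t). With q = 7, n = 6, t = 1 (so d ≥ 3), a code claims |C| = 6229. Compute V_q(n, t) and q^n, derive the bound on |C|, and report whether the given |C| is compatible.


V_q(n, t) = 37, q^n = 117649, Hamming bound = 3179, |C| = 6229 > bound (violated).

Step 1: Compute V_q(n, t) = Σ_{j=0}^1 C(n, j) (q−1)^j.
  j = 0: C(6,0)·(6)^0 = 1·1 = 1.
  j = 1: C(6,1)·(6)^1 = 6·6 = 36.
  V_q(n, t) = 1 + 36 = 37.
Step 2: q^n = 7^6 = 117649.
Step 3: Hamming bound ⌊q^n / V_q(n,t)⌋ = ⌊117649/37⌋ = 3179.
Step 4: Compare |C| = 6229 to 3179: violated.
The claimed |C| lies above the Hamming bound, so no 7-ary code of length 6 with d ≥ 3 can have 6229 codewords.


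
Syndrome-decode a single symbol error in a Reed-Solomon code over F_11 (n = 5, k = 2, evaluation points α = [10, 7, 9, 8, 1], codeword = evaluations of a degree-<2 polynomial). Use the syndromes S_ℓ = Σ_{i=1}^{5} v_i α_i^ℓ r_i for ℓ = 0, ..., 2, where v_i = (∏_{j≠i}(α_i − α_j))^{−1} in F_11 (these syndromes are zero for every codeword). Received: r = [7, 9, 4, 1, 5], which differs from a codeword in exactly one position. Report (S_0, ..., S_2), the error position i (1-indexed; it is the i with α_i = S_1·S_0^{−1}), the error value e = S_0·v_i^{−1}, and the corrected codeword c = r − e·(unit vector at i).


S = (8, 8, 8), error at position 5, error magnitude e = 3, c = [7, 9, 4, 1, 2].

Step 1: column multipliers v_i = (∏_{j≠i}(α_i − α_j))^{−1} mod 11.
  i = 1 (α = 10): (10−7)(10−9)(10−8)(10−1) = 3·1·2·9 = 54 ≡ 10, so v_1 = 10^{−1} = 10 (mod 11).
  i = 2 (α = 7): (7−10)(7−9)(7−8)(7−1) = (−3)·(−2)·(−1)·6 = −36 ≡ 8, so v_2 = 8^{−1} = 7 (mod 11).
  i = 3 (α = 9): (9−10)(9−7)(9−8)(9−1) = (−1)·2·1·8 = −16 ≡ 6, so v_3 = 6^{−1} = 2 (mod 11).
  i = 4 (α = 8): (8−10)(8−7)(8−9)(8−1) = (−2)·1·(−1)·7 = 14 ≡ 3, so v_4 = 3^{−1} = 4 (mod 11).
  i = 5 (α = 1): (1−10)(1−7)(1−9)(1−8) = (−9)·(−6)·(−8)·(−7) = 3024 ≡ 10, so v_5 = 10^{−1} = 10 (mod 11).
  v = [10, 7, 2, 4, 10].
Step 2: syndromes of r = [7, 9, 4, 1, 5] (all sums mod 11).
  S_0 = Σ v_i r_i = 10·7 + 7·9 + 2·4 + 4·1 + 10·5 = 195 ≡ 8.
  S_1 = Σ v_i α_i r_i = 10·10·7 + 7·7·9 + 2·9·4 + 4·8·1 + 10·1·5 = 1295 ≡ 8.
  α_i^2 mod 11 = [1, 5, 4, 9, 1].
  S_2 = Σ v_i α_i^2 r_i = 10·1·7 + 7·5·9 + 2·4·4 + 4·9·1 + 10·1·5 = 503 ≡ 8.
  S = (8, 8, 8) ≠ 0, so r is not a codeword (an error is present).
Step 3: locate the error. For a single error e at position i, S_ℓ = v_i·e·α_i^ℓ, so α_err = S_1/S_0.
  S_0^{−1} = 8^{−1} = 7 (mod 11), so α_err = 8·7 = 56 ≡ 1 = α_5. Error position i = 5.
  Consistency check: S_2/S_1 = 8·7 = 56 ≡ 1 = α_err ✓ (single-error assumption holds).
Step 4: error magnitude e = S_0/v_5 = S_0·∏_{j≠5}(α_5 − α_j) = 8·10 = 80 ≡ 3 (mod 11).
Step 5: correct position 5: c_5 = r_5 − e = 5 − 3 ≡ 2 (mod 11). Hence c = [7, 9, 4, 1, 2].
  Check: interpolating c through the α_i gives m(x) = 10 + 3·x (degree < 2) with m(α_i) = c_i for every i, so c is indeed a codeword.


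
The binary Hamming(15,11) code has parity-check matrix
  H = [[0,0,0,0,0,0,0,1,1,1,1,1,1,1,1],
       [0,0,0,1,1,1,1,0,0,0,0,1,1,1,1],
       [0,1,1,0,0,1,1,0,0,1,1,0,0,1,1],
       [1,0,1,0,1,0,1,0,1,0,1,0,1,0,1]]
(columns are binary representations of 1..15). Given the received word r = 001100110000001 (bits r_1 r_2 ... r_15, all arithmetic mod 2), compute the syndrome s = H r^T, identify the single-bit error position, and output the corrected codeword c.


s = (0, 1, 1, 1)^T, error position = 7, corrected codeword c = 001100010000001

Compute s = H r^T mod 2 one row at a time:
  s_1 = 1 + 0 + 0 + 0 + 0 + 0 + 0 + 1 = 2 ≡ 0 (mod 2).
  s_2 = 1 + 0 + 0 + 1 + 0 + 0 + 0 + 1 = 3 ≡ 1 (mod 2).
  s_3 = 0 + 1 + 0 + 1 + 0 + 0 + 0 + 1 = 3 ≡ 1 (mod 2).
  s_4 = 0 + 1 + 0 + 1 + 0 + 0 + 0 + 1 = 3 ≡ 1 (mod 2).
s = (0, 1, 1, 1)^T — this equals column 7 of H (binary 0111), so error is at position 7.
Correct: flip bit 7 of r = 001100110000001 to get c = 001100010000001.


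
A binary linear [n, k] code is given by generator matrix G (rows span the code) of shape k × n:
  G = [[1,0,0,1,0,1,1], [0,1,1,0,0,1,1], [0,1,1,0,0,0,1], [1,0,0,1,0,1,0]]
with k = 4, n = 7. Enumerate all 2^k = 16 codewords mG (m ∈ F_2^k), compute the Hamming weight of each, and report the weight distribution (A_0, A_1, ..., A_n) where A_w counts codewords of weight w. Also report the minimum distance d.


Weight distribution: A_0 = 1, A_1 = 2, A_2 = 3, A_3 = 4, A_4 = 3, A_5 = 2, A_6 = 1. Minimum distance d = 1.

Enumerate all 2^4 = 16 messages m ∈ F_2^4.
For each, compute codeword c = mG in F_2^7, then tally its weight.
  m = 0000 → c = 0000000, weight = 0.
  m = 1000 → c = 1001011, weight = 4.
  m = 0100 → c = 0110011, weight = 4.
  m = 1100 → c = 1111000, weight = 4.
  m = 0010 → c = 0110001, weight = 3.
  m = 1010 → c = 1111010, weight = 5.
  m = 0110 → c = 0000010, weight = 1.
  m = 1110 → c = 1001001, weight = 3.
  m = 0001 → c = 1001010, weight = 3.
  m = 1001 → c = 0000001, weight = 1.
  m = 0101 → c = 1111001, weight = 5.
  m = 1101 → c = 0110010, weight = 3.
  m = 0011 → c = 1111011, weight = 6.
  m = 1011 → c = 0110000, weight = 2.
  m = 0111 → c = 1001000, weight = 2.
  m = 1111 → c = 0000011, weight = 2.
Tally weights:
  weight 0: 1 codewords.
  weight 1: 2 codewords.
  weight 2: 3 codewords.
  weight 3: 4 codewords.
  weight 4: 3 codewords.
  weight 5: 2 codewords.
  weight 6: 1 codewords.
Minimum distance d = smallest w > 0 with A_w > 0 = 1.
Sanity: Σ A_w = 16 = 2^4 = 16 ✓.


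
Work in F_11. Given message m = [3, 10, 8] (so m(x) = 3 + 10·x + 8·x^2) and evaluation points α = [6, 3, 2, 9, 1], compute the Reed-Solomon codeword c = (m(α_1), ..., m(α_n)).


c = [10, 6, 0, 4, 10]

Message polynomial: m(x) = 3 + 10·x + 8·x^2 (mod 11).
For each evaluation point α_i, compute m(α_i) mod 11:
  α_1 = 6: Horner steps 8 → 3 → 10, so m(6) = 10.
  α_2 = 3: Horner steps 8 → 1 → 6, so m(3) = 6.
  α_3 = 2: Horner steps 8 → 4 → 0, so m(2) = 0.
  α_4 = 9: Horner steps 8 → 5 → 4, so m(9) = 4.
  α_5 = 1: Horner steps 8 → 7 → 10, so m(1) = 10.
Codeword c = [10, 6, 0, 4, 10] ∈ F_11^5.


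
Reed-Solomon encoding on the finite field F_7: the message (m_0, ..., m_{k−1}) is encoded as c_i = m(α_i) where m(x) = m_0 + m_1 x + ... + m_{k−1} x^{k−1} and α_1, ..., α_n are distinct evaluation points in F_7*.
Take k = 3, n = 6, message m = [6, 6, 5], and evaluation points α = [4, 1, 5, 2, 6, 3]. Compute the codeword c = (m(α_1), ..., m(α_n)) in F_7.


c = [5, 3, 0, 3, 5, 6]

Message polynomial: m(x) = 6 + 6·x + 5·x^2 (mod 7).
For each evaluation point α_i, compute m(α_i) mod 7:
  α_1 = 4: Horner steps 5 → 5 → 5, so m(4) = 5.
  α_2 = 1: Horner steps 5 → 4 → 3, so m(1) = 3.
  α_3 = 5: Horner steps 5 → 3 → 0, so m(5) = 0.
  α_4 = 2: Horner steps 5 → 2 → 3, so m(2) = 3.
  α_5 = 6: Horner steps 5 → 1 → 5, so m(6) = 5.
  α_6 = 3: Horner steps 5 → 0 → 6, so m(3) = 6.
Codeword c = [5, 3, 0, 3, 5, 6] ∈ F_7^6.


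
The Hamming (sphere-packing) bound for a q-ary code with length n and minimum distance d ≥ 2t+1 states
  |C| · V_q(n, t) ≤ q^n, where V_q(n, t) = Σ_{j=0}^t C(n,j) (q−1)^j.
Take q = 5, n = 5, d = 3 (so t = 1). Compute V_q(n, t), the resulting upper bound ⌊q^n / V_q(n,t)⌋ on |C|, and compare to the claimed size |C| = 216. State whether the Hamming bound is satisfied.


V_q(n, t) = 21, q^n = 3125, Hamming bound = 148, |C| = 216 > bound (violated).

Step 1: Compute V_q(n, t) = Σ_{j=0}^1 C(n, j) (q−1)^j.
  j = 0: C(5,0)·(4)^0 = 1·1 = 1.
  j = 1: C(5,1)·(4)^1 = 5·4 = 20.
  V_q(n, t) = 1 + 20 = 21.
Step 2: q^n = 5^5 = 3125.
Step 3: Hamming bound ⌊q^n / V_q(n,t)⌋ = ⌊3125/21⌋ = 148.
Step 4: Compare |C| = 216 to 148: violated.
The claimed |C| lies above the Hamming bound, so no 5-ary code of length 5 with d ≥ 3 can have 216 codewords.


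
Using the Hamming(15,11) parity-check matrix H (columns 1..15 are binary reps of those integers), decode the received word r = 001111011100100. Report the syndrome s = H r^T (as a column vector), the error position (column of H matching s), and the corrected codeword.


s = (0, 0, 1, 0)^T, error position = 2, corrected codeword c = 011111011100100

Compute s = H r^T mod 2 one row at a time:
  s_1 = 1 + 1 + 1 + 0 + 0 + 1 + 0 + 0 = 4 ≡ 0 (mod 2).
  s_2 = 1 + 1 + 1 + 0 + 0 + 1 + 0 + 0 = 4 ≡ 0 (mod 2).
  s_3 = 0 + 1 + 1 + 0 + 1 + 0 + 0 + 0 = 3 ≡ 1 (mod 2).
  s_4 = 0 + 1 + 1 + 0 + 1 + 0 + 1 + 0 = 4 ≡ 0 (mod 2).
s = (0, 0, 1, 0)^T — this equals column 2 of H (binary 0010), so error is at position 2.
Correct: flip bit 2 of r = 001111011100100 to get c = 011111011100100.


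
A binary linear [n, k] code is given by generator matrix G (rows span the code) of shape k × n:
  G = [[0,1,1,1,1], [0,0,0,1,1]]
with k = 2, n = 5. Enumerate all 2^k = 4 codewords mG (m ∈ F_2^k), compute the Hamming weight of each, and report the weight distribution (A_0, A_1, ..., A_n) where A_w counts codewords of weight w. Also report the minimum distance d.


Weight distribution: A_0 = 1, A_2 = 2, A_4 = 1. Minimum distance d = 2.

Enumerate all 2^2 = 4 messages m ∈ F_2^2.
For each, compute codeword c = mG in F_2^5, then tally its weight.
  m = 00 → c = 00000, weight = 0.
  m = 10 → c = 01111, weight = 4.
  m = 01 → c = 00011, weight = 2.
  m = 11 → c = 01100, weight = 2.
Tally weights:
  weight 0: 1 codewords.
  weight 2: 2 codewords.
  weight 4: 1 codewords.
Minimum distance d = smallest w > 0 with A_w > 0 = 2.
Sanity: Σ A_w = 4 = 2^2 = 4 ✓.


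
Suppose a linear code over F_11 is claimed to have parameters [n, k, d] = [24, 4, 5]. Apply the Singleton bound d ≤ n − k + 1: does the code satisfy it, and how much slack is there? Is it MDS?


Singleton RHS = n − k + 1 = 21, slack = 16, bound satisfied, not MDS.

Singleton bound: d ≤ n − k + 1.
Here n = 24, k = 4, so n − k + 1 = 21.
Given d = 5, check d ≤ 21: YES.
Slack = (n − k + 1) − d = 16.
The code is NOT MDS (slack = 16 > 0).
Description: the claimed parameters are [24, 4, 5]_11; such a code would be non-MDS.


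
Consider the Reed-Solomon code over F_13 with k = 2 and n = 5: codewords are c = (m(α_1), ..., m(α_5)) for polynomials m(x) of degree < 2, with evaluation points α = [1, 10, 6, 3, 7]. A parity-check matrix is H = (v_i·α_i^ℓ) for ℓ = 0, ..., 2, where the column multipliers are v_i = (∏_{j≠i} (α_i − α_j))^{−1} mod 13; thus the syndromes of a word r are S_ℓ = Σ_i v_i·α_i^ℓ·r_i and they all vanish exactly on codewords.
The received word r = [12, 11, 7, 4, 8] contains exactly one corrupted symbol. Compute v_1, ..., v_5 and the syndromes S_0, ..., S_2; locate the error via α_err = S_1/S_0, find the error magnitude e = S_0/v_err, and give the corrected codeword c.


S = (7, 7, 7), error at position 1, error magnitude e = 10, c = [2, 11, 7, 4, 8].

Step 1: column multipliers v_i = (∏_{j≠i}(α_i − α_j))^{−1} mod 13.
  i = 1 (α = 1): (1−10)(1−6)(1−3)(1−7) = (−9)·(−5)·(−2)·(−6) = 540 ≡ 7, so v_1 = 7^{−1} = 2 (mod 13).
  i = 2 (α = 10): (10−1)(10−6)(10−3)(10−7) = 9·4·7·3 = 756 ≡ 2, so v_2 = 2^{−1} = 7 (mod 13).
  i = 3 (α = 6): (6−1)(6−10)(6−3)(6−7) = 5·(−4)·3·(−1) = 60 ≡ 8, so v_3 = 8^{−1} = 5 (mod 13).
  i = 4 (α = 3): (3−1)(3−10)(3−6)(3−7) = 2·(−7)·(−3)·(−4) = −168 ≡ 1, so v_4 = 1^{−1} = 1 (mod 13).
  i = 5 (α = 7): (7−1)(7−10)(7−6)(7−3) = 6·(−3)·1·4 = −72 ≡ 6, so v_5 = 6^{−1} = 11 (mod 13).
  v = [2, 7, 5, 1, 11].
Step 2: syndromes of r = [12, 11, 7, 4, 8] (all sums mod 13).
  S_0 = Σ v_i r_i = 2·12 + 7·11 + 5·7 + 1·4 + 11·8 = 228 ≡ 7.
  S_1 = Σ v_i α_i r_i = 2·1·12 + 7·10·11 + 5·6·7 + 1·3·4 + 11·7·8 = 1632 ≡ 7.
  α_i^2 mod 13 = [1, 9, 10, 9, 10].
  S_2 = Σ v_i α_i^2 r_i = 2·1·12 + 7·9·11 + 5·10·7 + 1·9·4 + 11·10·8 = 1983 ≡ 7.
  S = (7, 7, 7) ≠ 0, so r is not a codeword (an error is present).
Step 3: locate the error. For a single error e at position i, S_ℓ = v_i·e·α_i^ℓ, so α_err = S_1/S_0.
  S_0^{−1} = 7^{−1} = 2 (mod 13), so α_err = 7·2 = 14 ≡ 1 = α_1. Error position i = 1.
  Consistency check: S_2/S_1 = 7·2 = 14 ≡ 1 = α_err ✓ (single-error assumption holds).
Step 4: error magnitude e = S_0/v_1 = S_0·∏_{j≠1}(α_1 − α_j) = 7·7 = 49 ≡ 10 (mod 13).
Step 5: correct position 1: c_1 = r_1 − e = 12 − 10 ≡ 2 (mod 13). Hence c = [2, 11, 7, 4, 8].
  Check: interpolating c through the α_i gives m(x) = 1 + 1·x (degree < 2) with m(α_i) = c_i for every i, so c is indeed a codeword.


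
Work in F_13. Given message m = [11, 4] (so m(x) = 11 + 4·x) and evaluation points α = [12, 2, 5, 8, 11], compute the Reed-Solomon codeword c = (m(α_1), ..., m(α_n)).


c = [7, 6, 5, 4, 3]

Message polynomial: m(x) = 11 + 4·x (mod 13).
For each evaluation point α_i, compute m(α_i) mod 13:
  α_1 = 12: Horner steps 4 → 7, so m(12) = 7.
  α_2 = 2: Horner steps 4 → 6, so m(2) = 6.
  α_3 = 5: Horner steps 4 → 5, so m(5) = 5.
  α_4 = 8: Horner steps 4 → 4, so m(8) = 4.
  α_5 = 11: Horner steps 4 → 3, so m(11) = 3.
Codeword c = [7, 6, 5, 4, 3] ∈ F_13^5.


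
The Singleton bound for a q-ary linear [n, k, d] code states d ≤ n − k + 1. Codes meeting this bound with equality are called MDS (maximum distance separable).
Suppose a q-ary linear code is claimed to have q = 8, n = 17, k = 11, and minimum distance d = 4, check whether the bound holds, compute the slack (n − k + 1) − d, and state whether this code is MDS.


Singleton RHS = n − k + 1 = 7, slack = 3, bound satisfied, not MDS.

Singleton bound: d ≤ n − k + 1.
Here n = 17, k = 11, so n − k + 1 = 7.
Given d = 4, check d ≤ 7: YES.
Slack = (n − k + 1) − d = 3.
The code is NOT MDS (slack = 3 > 0).
Description: the claimed parameters are [17, 11, 4]_8; such a code would be non-MDS.


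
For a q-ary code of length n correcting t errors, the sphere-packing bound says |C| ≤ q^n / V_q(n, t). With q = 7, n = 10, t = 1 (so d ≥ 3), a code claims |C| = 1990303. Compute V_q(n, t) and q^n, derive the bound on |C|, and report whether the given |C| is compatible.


V_q(n, t) = 61, q^n = 282475249, Hamming bound = 4630741, |C| = 1990303 ≤ bound (satisfied).

Step 1: Compute V_q(n, t) = Σ_{j=0}^1 C(n, j) (q−1)^j.
  j = 0: C(10,0)·(6)^0 = 1·1 = 1.
  j = 1: C(10,1)·(6)^1 = 10·6 = 60.
  V_q(n, t) = 1 + 60 = 61.
Step 2: q^n = 7^10 = 282475249.
Step 3: Hamming bound ⌊q^n / V_q(n,t)⌋ = ⌊282475249/61⌋ = 4630741.
Step 4: Compare |C| = 1990303 to 4630741: satisfied.
The claimed |C| lies below the Hamming bound.


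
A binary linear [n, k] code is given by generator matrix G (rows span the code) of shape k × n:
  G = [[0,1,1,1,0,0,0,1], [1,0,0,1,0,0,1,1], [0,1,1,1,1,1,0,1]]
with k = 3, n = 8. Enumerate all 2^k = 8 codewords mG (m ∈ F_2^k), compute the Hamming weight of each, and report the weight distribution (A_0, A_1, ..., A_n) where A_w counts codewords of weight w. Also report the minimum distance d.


Weight distribution: A_0 = 1, A_2 = 1, A_4 = 3, A_6 = 3. Minimum distance d = 2.

Enumerate all 2^3 = 8 messages m ∈ F_2^3.
For each, compute codeword c = mG in F_2^8, then tally its weight.
  m = 000 → c = 00000000, weight = 0.
  m = 100 → c = 01110001, weight = 4.
  m = 010 → c = 10010011, weight = 4.
  m = 110 → c = 11100010, weight = 4.
  m = 001 → c = 01111101, weight = 6.
  m = 101 → c = 00001100, weight = 2.
  m = 011 → c = 11101110, weight = 6.
  m = 111 → c = 10011111, weight = 6.
Tally weights:
  weight 0: 1 codewords.
  weight 2: 1 codewords.
  weight 4: 3 codewords.
  weight 6: 3 codewords.
Minimum distance d = smallest w > 0 with A_w > 0 = 2.
Sanity: Σ A_w = 8 = 2^3 = 8 ✓.


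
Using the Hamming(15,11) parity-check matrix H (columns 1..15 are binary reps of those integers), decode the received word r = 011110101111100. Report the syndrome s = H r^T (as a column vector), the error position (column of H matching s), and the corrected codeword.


s = (1, 1, 1, 0)^T, error position = 14, corrected codeword c = 011110101111110

Compute s = H r^T mod 2 one row at a time:
  s_1 = 0 + 1 + 1 + 1 + 1 + 1 + 0 + 0 = 5 ≡ 1 (mod 2).
  s_2 = 1 + 1 + 0 + 1 + 1 + 1 + 0 + 0 = 5 ≡ 1 (mod 2).
  s_3 = 1 + 1 + 0 + 1 + 1 + 1 + 0 + 0 = 5 ≡ 1 (mod 2).
  s_4 = 0 + 1 + 1 + 1 + 1 + 1 + 1 + 0 = 6 ≡ 0 (mod 2).
s = (1, 1, 1, 0)^T — this equals column 14 of H (binary 1110), so error is at position 14.
Correct: flip bit 14 of r = 011110101111100 to get c = 011110101111110.


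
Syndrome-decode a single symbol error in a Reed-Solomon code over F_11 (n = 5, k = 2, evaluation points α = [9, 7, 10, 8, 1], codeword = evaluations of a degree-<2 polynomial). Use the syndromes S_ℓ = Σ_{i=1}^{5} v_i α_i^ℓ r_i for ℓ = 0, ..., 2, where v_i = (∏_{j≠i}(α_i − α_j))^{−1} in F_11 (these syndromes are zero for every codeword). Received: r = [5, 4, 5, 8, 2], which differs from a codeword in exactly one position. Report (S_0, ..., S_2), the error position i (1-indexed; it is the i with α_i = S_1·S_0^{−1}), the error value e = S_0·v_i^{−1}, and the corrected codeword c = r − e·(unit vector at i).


S = (8, 6, 10), error at position 1, error magnitude e = 4, c = [1, 4, 5, 8, 2].

Step 1: column multipliers v_i = (∏_{j≠i}(α_i − α_j))^{−1} mod 11.
  i = 1 (α = 9): (9−7)(9−10)(9−8)(9−1) = 2·(−1)·1·8 = −16 ≡ 6, so v_1 = 6^{−1} = 2 (mod 11).
  i = 2 (α = 7): (7−9)(7−10)(7−8)(7−1) = (−2)·(−3)·(−1)·6 = −36 ≡ 8, so v_2 = 8^{−1} = 7 (mod 11).
  i = 3 (α = 10): (10−9)(10−7)(10−8)(10−1) = 1·3·2·9 = 54 ≡ 10, so v_3 = 10^{−1} = 10 (mod 11).
  i = 4 (α = 8): (8−9)(8−7)(8−10)(8−1) = (−1)·1·(−2)·7 = 14 ≡ 3, so v_4 = 3^{−1} = 4 (mod 11).
  i = 5 (α = 1): (1−9)(1−7)(1−10)(1−8) = (−8)·(−6)·(−9)·(−7) = 3024 ≡ 10, so v_5 = 10^{−1} = 10 (mod 11).
  v = [2, 7, 10, 4, 10].
Step 2: syndromes of r = [5, 4, 5, 8, 2] (all sums mod 11).
  S_0 = Σ v_i r_i = 2·5 + 7·4 + 10·5 + 4·8 + 10·2 = 140 ≡ 8.
  S_1 = Σ v_i α_i r_i = 2·9·5 + 7·7·4 + 10·10·5 + 4·8·8 + 10·1·2 = 1062 ≡ 6.
  α_i^2 mod 11 = [4, 5, 1, 9, 1].
  S_2 = Σ v_i α_i^2 r_i = 2·4·5 + 7·5·4 + 10·1·5 + 4·9·8 + 10·1·2 = 538 ≡ 10.
  S = (8, 6, 10) ≠ 0, so r is not a codeword (an error is present).
Step 3: locate the error. For a single error e at position i, S_ℓ = v_i·e·α_i^ℓ, so α_err = S_1/S_0.
  S_0^{−1} = 8^{−1} = 7 (mod 11), so α_err = 6·7 = 42 ≡ 9 = α_1. Error position i = 1.
  Consistency check: S_2/S_1 = 10·2 = 20 ≡ 9 = α_err ✓ (single-error assumption holds).
Step 4: error magnitude e = S_0/v_1 = S_0·∏_{j≠1}(α_1 − α_j) = 8·6 = 48 ≡ 4 (mod 11).
Step 5: correct position 1: c_1 = r_1 − e = 5 − 4 ≡ 1 (mod 11). Hence c = [1, 4, 5, 8, 2].
  Check: interpolating c through the α_i gives m(x) = 9 + 4·x (degree < 2) with m(α_i) = c_i for every i, so c is indeed a codeword.


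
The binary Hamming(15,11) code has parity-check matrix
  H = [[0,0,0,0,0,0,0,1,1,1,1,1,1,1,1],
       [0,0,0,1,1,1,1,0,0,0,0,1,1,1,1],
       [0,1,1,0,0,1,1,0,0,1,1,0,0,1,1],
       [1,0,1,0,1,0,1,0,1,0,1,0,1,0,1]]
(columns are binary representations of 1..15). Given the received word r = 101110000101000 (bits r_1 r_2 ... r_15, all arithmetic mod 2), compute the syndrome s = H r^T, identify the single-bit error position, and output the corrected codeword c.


s = (0, 1, 0, 1)^T, error position = 5, corrected codeword c = 101100000101000

Compute s = H r^T mod 2 one row at a time:
  s_1 = 0 + 0 + 1 + 0 + 1 + 0 + 0 + 0 = 2 ≡ 0 (mod 2).
  s_2 = 1 + 1 + 0 + 0 + 1 + 0 + 0 + 0 = 3 ≡ 1 (mod 2).
  s_3 = 0 + 1 + 0 + 0 + 1 + 0 + 0 + 0 = 2 ≡ 0 (mod 2).
  s_4 = 1 + 1 + 1 + 0 + 0 + 0 + 0 + 0 = 3 ≡ 1 (mod 2).
s = (0, 1, 0, 1)^T — this equals column 5 of H (binary 0101), so error is at position 5.
Correct: flip bit 5 of r = 101110000101000 to get c = 101100000101000.


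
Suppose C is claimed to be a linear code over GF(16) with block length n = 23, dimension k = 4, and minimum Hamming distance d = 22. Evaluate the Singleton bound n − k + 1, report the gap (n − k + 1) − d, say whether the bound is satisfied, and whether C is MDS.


Singleton RHS = n − k + 1 = 20, slack = -2, bound violated (no such code; not MDS).

Singleton bound: d ≤ n − k + 1.
Here n = 23, k = 4, so n − k + 1 = 20.
Given d = 22, check d ≤ 20: NO.
Slack = (n − k + 1) − d = -2.
The slack is negative: d = 22 exceeds n − k + 1 = 20 by 2, so the Singleton bound is violated and no linear [23, 4, 22]_16 code can exist. In particular it is not MDS (MDS requires d = n − k + 1 exactly).
Description: the claimed parameters are [23, 4, 22]_16; such a code would be impossible (violates the Singleton bound).


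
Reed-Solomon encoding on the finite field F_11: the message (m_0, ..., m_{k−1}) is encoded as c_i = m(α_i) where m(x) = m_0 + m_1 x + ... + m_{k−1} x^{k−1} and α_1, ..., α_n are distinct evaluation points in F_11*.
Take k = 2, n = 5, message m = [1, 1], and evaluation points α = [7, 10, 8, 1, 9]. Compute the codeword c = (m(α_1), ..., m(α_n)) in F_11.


c = [8, 0, 9, 2, 10]

Message polynomial: m(x) = 1 + 1·x (mod 11).
For each evaluation point α_i, compute m(α_i) mod 11:
  α_1 = 7: Horner steps 1 → 8, so m(7) = 8.
  α_2 = 10: Horner steps 1 → 0, so m(10) = 0.
  α_3 = 8: Horner steps 1 → 9, so m(8) = 9.
  α_4 = 1: Horner steps 1 → 2, so m(1) = 2.
  α_5 = 9: Horner steps 1 → 10, so m(9) = 10.
Codeword c = [8, 0, 9, 2, 10] ∈ F_11^5.


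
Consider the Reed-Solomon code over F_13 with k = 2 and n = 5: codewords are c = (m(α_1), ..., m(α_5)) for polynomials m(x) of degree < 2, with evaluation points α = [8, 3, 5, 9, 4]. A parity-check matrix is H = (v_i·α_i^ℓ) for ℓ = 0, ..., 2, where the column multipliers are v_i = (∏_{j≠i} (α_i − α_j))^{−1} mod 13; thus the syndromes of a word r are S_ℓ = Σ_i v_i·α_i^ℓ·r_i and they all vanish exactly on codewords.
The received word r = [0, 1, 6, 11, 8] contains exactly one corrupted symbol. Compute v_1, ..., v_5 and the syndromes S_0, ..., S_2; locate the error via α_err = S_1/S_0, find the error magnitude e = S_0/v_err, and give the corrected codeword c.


S = (7, 8, 11), error at position 2, error magnitude e = 4, c = [0, 10, 6, 11, 8].

Step 1: column multipliers v_i = (∏_{j≠i}(α_i − α_j))^{−1} mod 13.
  i = 1 (α = 8): (8−3)(8−5)(8−9)(8−4) = 5·3·(−1)·4 = −60 ≡ 5, so v_1 = 5^{−1} = 8 (mod 13).
  i = 2 (α = 3): (3−8)(3−5)(3−9)(3−4) = (−5)·(−2)·(−6)·(−1) = 60 ≡ 8, so v_2 = 8^{−1} = 5 (mod 13).
  i = 3 (α = 5): (5−8)(5−3)(5−9)(5−4) = (−3)·2·(−4)·1 = 24 ≡ 11, so v_3 = 11^{−1} = 6 (mod 13).
  i = 4 (α = 9): (9−8)(9−3)(9−5)(9−4) = 1·6·4·5 = 120 ≡ 3, so v_4 = 3^{−1} = 9 (mod 13).
  i = 5 (α = 4): (4−8)(4−3)(4−5)(4−9) = (−4)·1·(−1)·(−5) = −20 ≡ 6, so v_5 = 6^{−1} = 11 (mod 13).
  v = [8, 5, 6, 9, 11].
Step 2: syndromes of r = [0, 1, 6, 11, 8] (all sums mod 13).
  S_0 = Σ v_i r_i = 8·0 + 5·1 + 6·6 + 9·11 + 11·8 = 228 ≡ 7.
  S_1 = Σ v_i α_i r_i = 8·8·0 + 5·3·1 + 6·5·6 + 9·9·11 + 11·4·8 = 1438 ≡ 8.
  α_i^2 mod 13 = [12, 9, 12, 3, 3].
  S_2 = Σ v_i α_i^2 r_i = 8·12·0 + 5·9·1 + 6·12·6 + 9·3·11 + 11·3·8 = 1038 ≡ 11.
  S = (7, 8, 11) ≠ 0, so r is not a codeword (an error is present).
Step 3: locate the error. For a single error e at position i, S_ℓ = v_i·e·α_i^ℓ, so α_err = S_1/S_0.
  S_0^{−1} = 7^{−1} = 2 (mod 13), so α_err = 8·2 = 16 ≡ 3 = α_2. Error position i = 2.
  Consistency check: S_2/S_1 = 11·5 = 55 ≡ 3 = α_err ✓ (single-error assumption holds).
Step 4: error magnitude e = S_0/v_2 = S_0·∏_{j≠2}(α_2 − α_j) = 7·8 = 56 ≡ 4 (mod 13).
Step 5: correct position 2: c_2 = r_2 − e = 1 − 4 ≡ 10 (mod 13). Hence c = [0, 10, 6, 11, 8].
  Check: interpolating c through the α_i gives m(x) = 3 + 11·x (degree < 2) with m(α_i) = c_i for every i, so c is indeed a codeword.
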